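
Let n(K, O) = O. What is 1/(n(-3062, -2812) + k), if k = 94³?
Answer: 1/827772 ≈ 1.2081e-6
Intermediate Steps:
k = 830584
1/(n(-3062, -2812) + k) = 1/(-2812 + 830584) = 1/827772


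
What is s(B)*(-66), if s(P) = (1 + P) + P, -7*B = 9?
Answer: 726/7 ≈ 103.71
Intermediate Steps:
B = -9/7 (B = -⅐*9 = -9/7 ≈ -1.2857)
s(P) = 1 + 2*P
s(B)*(-66) = (1 + 2*(-9/7))*(-66) = (1 - 18/7)*(-66) = -11/7*(-66) = 726/7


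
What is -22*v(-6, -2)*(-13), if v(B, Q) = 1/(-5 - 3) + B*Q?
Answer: 13585/4 ≈ 3396.3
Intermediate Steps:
v(B, Q) = -⅛ + B*Q (v(B, Q) = 1/(-8) + B*Q = -⅛ + B*Q)
-22*v(-6, -2)*(-13) = -22*(-⅛ - 6*(-2))*(-13) = -22*(-⅛ + 12)*(-13) = -22*95/8*(-13) = -1045/4*(-13) = 13585/4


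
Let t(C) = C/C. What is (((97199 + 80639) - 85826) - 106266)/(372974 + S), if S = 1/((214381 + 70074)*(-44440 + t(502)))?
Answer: -180183327949230/4714725449595629 ≈ -0.038217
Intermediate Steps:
t(C) = 1
S = -1/12640895745 (S = 1/((214381 + 70074)*(-44440 + 1)) = 1/(284455*(-44439)) = 1/(-12640895745) = -1/12640895745 ≈ -7.9108e-11)
(((97199 + 80639) - 85826) - 106266)/(372974 + S) = (((97199 + 80639) - 85826) - 106266)/(372974 - 1/12640895745) = ((177838 - 85826) - 106266)/(4714725449595629/12640895745) = (92012 - 106266)*(12640895745/4714725449595629) = -14254*12640895745/4714725449595629 = -180183327949230/4714725449595629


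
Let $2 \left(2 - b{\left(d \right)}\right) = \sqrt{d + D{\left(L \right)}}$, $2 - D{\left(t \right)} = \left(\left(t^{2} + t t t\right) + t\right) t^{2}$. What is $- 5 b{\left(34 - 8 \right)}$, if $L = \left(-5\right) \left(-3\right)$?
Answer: $-10 + \frac{5 i \sqrt{813347}}{2} \approx -10.0 + 2254.6 i$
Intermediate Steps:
$L = 15$
$D{\left(t \right)} = 2 - t^{2} \left(t + t^{2} + t^{3}\right)$ ($D{\left(t \right)} = 2 - \left(\left(t^{2} + t t t\right) + t\right) t^{2} = 2 - \left(\left(t^{2} + t^{2} t\right) + t\right) t^{2} = 2 - \left(\left(t^{2} + t^{3}\right) + t\right) t^{2} = 2 - \left(t + t^{2} + t^{3}\right) t^{2} = 2 - t^{2} \left(t + t^{2} + t^{3}\right)$)
$b{\left(d \right)} = 2 - \frac{\sqrt{-813373 + d}}{2}$ ($b{\left(d \right)} = 2 - \frac{\sqrt{d - 813373}}{2} = 2 - \frac{\sqrt{-813373 + d}}{2}$)
$- 5 b{\left(34 - 8 \right)} = - 5 \left(2 - \frac{\sqrt{-813373 + \left(34 - 8\right)}}{2}\right) = - 5 \left(2 - \frac{\sqrt{-813373 + 26}}{2}\right) = - 5 \left(2 - \frac{\sqrt{-813347}}{2}\right) = - 5 \left(2 - \frac{i \sqrt{813347}}{2}\right) = -10 + \frac{5 i \sqrt{813347}}{2}$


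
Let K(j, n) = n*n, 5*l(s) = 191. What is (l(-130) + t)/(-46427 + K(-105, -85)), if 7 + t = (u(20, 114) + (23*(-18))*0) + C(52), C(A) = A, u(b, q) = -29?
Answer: -271/196010 ≈ -0.0013826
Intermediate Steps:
l(s) = 191/5 (l(s) = (⅕)*191 = 191/5)
t = 16 (t = -7 + ((-29 + (23*(-18))*0) + 52) = -7 + ((-29 - 414*0) + 52) = -7 + ((-29 + 0) + 52) = -7 + (-29 + 52) = -7 + 23 = 16)
K(j, n) = n²
(l(-130) + t)/(-46427 + K(-105, -85)) = (191/5 + 16)/(-46427 + (-85)²) = 271/(5*(-46427 + 7225)) = (271/5)/(-39202) = (271/5)*(-1/39202) = -271/196010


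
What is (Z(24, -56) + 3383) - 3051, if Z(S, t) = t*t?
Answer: 3468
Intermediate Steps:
Z(S, t) = t²
(Z(24, -56) + 3383) - 3051 = ((-56)² + 3383) - 3051 = (3136 + 3383) - 3051 = 6519 - 3051 = 3468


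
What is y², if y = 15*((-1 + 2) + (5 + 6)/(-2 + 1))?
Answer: 22500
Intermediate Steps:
y = -150 (y = 15*(1 + 11/(-1)) = 15*(1 + 11*(-1)) = 15*(1 - 11) = 15*(-10) = -150)
y² = (-150)² = 22500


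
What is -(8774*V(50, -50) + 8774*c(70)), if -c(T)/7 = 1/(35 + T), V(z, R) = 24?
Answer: -3149866/15 ≈ -2.0999e+5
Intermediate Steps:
c(T) = -7/(35 + T)
-(8774*V(50, -50) + 8774*c(70)) = -(210576 - 61418/(35 + 70)) = -8774/(1/(24 - 7/105)) = -8774/(1/(24 - 7*1/105)) = -8774/(1/(24 - 1/15)) = -8774/(1/(359/15)) = -8774/15/359 = -8774*359/15 = -3149866/15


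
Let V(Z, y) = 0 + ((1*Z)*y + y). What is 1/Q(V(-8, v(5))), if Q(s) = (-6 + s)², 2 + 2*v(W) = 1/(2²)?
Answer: 64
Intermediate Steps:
v(W) = -7/8 (v(W) = -1 + 1/(2*(2²)) = -1 + (½)/4 = -1 + (½)*(¼) = -1 + ⅛ = -7/8)
V(Z, y) = y + Z*y (V(Z, y) = 0 + (Z*y + y) = 0 + (y + Z*y) = y + Z*y)
1/Q(V(-8, v(5))) = 1/((-6 - 7*(1 - 8)/8)²) = 1/((-6 - 7/8*(-7))²) = 1/((-6 + 49/8)²) = 1/((⅛)²) = 1/(1/64) = 64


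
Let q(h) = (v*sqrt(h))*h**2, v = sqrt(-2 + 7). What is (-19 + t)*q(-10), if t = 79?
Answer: 30000*I*sqrt(2) ≈ 42426.0*I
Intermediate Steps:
v = sqrt(5) ≈ 2.2361
q(h) = sqrt(5)*h**(5/2) (q(h) = (sqrt(5)*sqrt(h))*h**2 = sqrt(5)*h**(5/2))
(-19 + t)*q(-10) = (-19 + 79)*(sqrt(5)*(-10)**(5/2)) = 60*(sqrt(5)*(100*I*sqrt(10))) = 60*(500*I*sqrt(2)) = 30000*I*sqrt(2)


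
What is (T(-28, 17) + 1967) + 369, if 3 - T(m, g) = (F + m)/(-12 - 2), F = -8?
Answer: 16355/7 ≈ 2336.4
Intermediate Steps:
T(m, g) = 17/7 + m/14 (T(m, g) = 3 - (-8 + m)/(-12 - 2) = 3 - (-8 + m)/(-14) = 3 - (-8 + m)*(-1)/14 = 3 - (4/7 - m/14) = 3 + (-4/7 + m/14) = 17/7 + m/14)
(T(-28, 17) + 1967) + 369 = ((17/7 + (1/14)*(-28)) + 1967) + 369 = ((17/7 - 2) + 1967) + 369 = (3/7 + 1967) + 369 = 13772/7 + 369 = 16355/7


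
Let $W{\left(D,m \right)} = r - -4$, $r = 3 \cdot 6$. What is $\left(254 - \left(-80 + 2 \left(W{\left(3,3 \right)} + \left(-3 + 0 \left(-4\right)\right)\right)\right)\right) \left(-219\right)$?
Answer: $-64824$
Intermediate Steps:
$r = 18$
$W{\left(D,m \right)} = 22$ ($W{\left(D,m \right)} = 18 - -4 = 18 + 4 = 22$)
$\left(254 - \left(-80 + 2 \left(W{\left(3,3 \right)} + \left(-3 + 0 \left(-4\right)\right)\right)\right)\right) \left(-219\right) = \left(254 + \left(\left(109 - 29\right) - 2 \left(22 + \left(-3 + 0 \left(-4\right)\right)\right)\right)\right) \left(-219\right) = \left(254 + \left(\left(109 - 29\right) - 2 \left(22 + \left(-3 + 0\right)\right)\right)\right) \left(-219\right) = \left(254 + \left(80 - 2 \left(22 - 3\right)\right)\right) \left(-219\right) = \left(254 + \left(80 - 2 \cdot 19\right)\right) \left(-219\right) = \left(254 + \left(80 - 38\right)\right) \left(-219\right) = \left(254 + 42\right) \left(-219\right) = 296 \left(-219\right) = -64824$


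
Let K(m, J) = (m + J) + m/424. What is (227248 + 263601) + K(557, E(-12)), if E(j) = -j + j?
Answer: 208356701/424 ≈ 4.9141e+5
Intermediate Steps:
E(j) = 0
K(m, J) = J + 425*m/424 (K(m, J) = (J + m) + m*(1/424) = (J + m) + m/424 = J + 425*m/424)
(227248 + 263601) + K(557, E(-12)) = (227248 + 263601) + (0 + (425/424)*557) = 490849 + (0 + 236725/424) = 490849 + 236725/424 = 208356701/424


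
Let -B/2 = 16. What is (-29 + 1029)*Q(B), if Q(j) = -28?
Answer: -28000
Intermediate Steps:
B = -32 (B = -2*16 = -32)
(-29 + 1029)*Q(B) = (-29 + 1029)*(-28) = 1000*(-28) = -28000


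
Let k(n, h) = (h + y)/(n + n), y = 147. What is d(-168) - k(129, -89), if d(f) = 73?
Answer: 9388/129 ≈ 72.775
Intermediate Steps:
k(n, h) = (147 + h)/(2*n) (k(n, h) = (h + 147)/(n + n) = (147 + h)/((2*n)) = (147 + h)*(1/(2*n)) = (147 + h)/(2*n))
d(-168) - k(129, -89) = 73 - (147 - 89)/(2*129) = 73 - 58/(2*129) = 73 - 1*29/129 = 73 - 29/129 = 9388/129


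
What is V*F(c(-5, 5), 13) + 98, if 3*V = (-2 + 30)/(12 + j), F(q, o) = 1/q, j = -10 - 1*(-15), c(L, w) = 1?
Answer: 5026/51 ≈ 98.549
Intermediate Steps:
j = 5 (j = -10 + 15 = 5)
V = 28/51 (V = ((-2 + 30)/(12 + 5))/3 = (28/17)/3 = (28*(1/17))/3 = (⅓)*(28/17) = 28/51 ≈ 0.54902)
V*F(c(-5, 5), 13) + 98 = (28/51)/1 + 98 = (28/51)*1 + 98 = 28/51 + 98 = 5026/51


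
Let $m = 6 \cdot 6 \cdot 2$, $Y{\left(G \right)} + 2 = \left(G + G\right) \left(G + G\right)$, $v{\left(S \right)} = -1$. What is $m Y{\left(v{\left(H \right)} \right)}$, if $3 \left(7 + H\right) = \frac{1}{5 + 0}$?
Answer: $144$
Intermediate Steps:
$H = - \frac{104}{15}$ ($H = -7 + \frac{1}{3 \left(5 + 0\right)} = -7 + \frac{1}{3 \cdot 5} = -7 + \frac{1}{3} \cdot \frac{1}{5} = -7 + \frac{1}{15} = - \frac{104}{15} \approx -6.9333$)
$Y{\left(G \right)} = -2 + 4 G^{2}$ ($Y{\left(G \right)} = -2 + \left(G + G\right) \left(G + G\right) = -2 + 2 G 2 G = -2 + 4 G^{2}$)
$m = 72$ ($m = 36 \cdot 2 = 72$)
$m Y{\left(v{\left(H \right)} \right)} = 72 \left(-2 + 4 \left(-1\right)^{2}\right) = 72 \left(-2 + 4 \cdot 1\right) = 72 \left(-2 + 4\right) = 72 \cdot 2 = 144$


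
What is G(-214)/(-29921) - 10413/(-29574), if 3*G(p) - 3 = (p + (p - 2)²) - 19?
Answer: -48700045/294961218 ≈ -0.16511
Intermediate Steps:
G(p) = -16/3 + p/3 + (-2 + p)²/3 (G(p) = 1 + ((p + (p - 2)²) - 19)/3 = 1 + ((p + (-2 + p)²) - 19)/3 = 1 + (-19 + p + (-2 + p)²)/3 = 1 + (-19/3 + p/3 + (-2 + p)²/3) = -16/3 + p/3 + (-2 + p)²/3)
G(-214)/(-29921) - 10413/(-29574) = (-4 - 1*(-214) + (⅓)*(-214)²)/(-29921) - 10413/(-29574) = (-4 + 214 + (⅓)*45796)*(-1/29921) - 10413*(-1/29574) = (-4 + 214 + 45796/3)*(-1/29921) + 1157/3286 = (46426/3)*(-1/29921) + 1157/3286 = -46426/89763 + 1157/3286 = -48700045/294961218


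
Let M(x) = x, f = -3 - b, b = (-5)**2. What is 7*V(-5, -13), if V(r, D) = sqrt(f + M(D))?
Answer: 7*I*sqrt(41) ≈ 44.822*I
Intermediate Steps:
b = 25
f = -28 (f = -3 - 1*25 = -3 - 25 = -28)
V(r, D) = sqrt(-28 + D)
7*V(-5, -13) = 7*sqrt(-28 - 13) = 7*sqrt(-41) = 7*(I*sqrt(41)) = 7*I*sqrt(41)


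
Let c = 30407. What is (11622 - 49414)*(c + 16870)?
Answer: -1786692384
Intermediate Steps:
(11622 - 49414)*(c + 16870) = (11622 - 49414)*(30407 + 16870) = -37792*47277 = -1786692384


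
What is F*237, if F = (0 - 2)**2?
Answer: 948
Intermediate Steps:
F = 4 (F = (-2)**2 = 4)
F*237 = 4*237 = 948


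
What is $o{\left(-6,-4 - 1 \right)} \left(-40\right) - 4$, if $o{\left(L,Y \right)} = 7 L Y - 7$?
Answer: $-8124$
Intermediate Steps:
$o{\left(L,Y \right)} = -7 + 7 L Y$ ($o{\left(L,Y \right)} = 7 L Y - 7 = -7 + 7 L Y$)
$o{\left(-6,-4 - 1 \right)} \left(-40\right) - 4 = \left(-7 + 7 \left(-6\right) \left(-4 - 1\right)\right) \left(-40\right) - 4 = \left(-7 + 7 \left(-6\right) \left(-5\right)\right) \left(-40\right) - 4 = \left(-7 + 210\right) \left(-40\right) - 4 = 203 \left(-40\right) - 4 = -8120 - 4 = -8124$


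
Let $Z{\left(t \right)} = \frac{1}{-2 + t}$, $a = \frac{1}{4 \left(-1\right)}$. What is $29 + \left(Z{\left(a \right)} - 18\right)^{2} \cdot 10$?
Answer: $\frac{277909}{81} \approx 3431.0$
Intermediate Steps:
$a = - \frac{1}{4}$ ($a = \frac{1}{-4} = - \frac{1}{4} \approx -0.25$)
$29 + \left(Z{\left(a \right)} - 18\right)^{2} \cdot 10 = 29 + \left(\frac{1}{-2 - \frac{1}{4}} - 18\right)^{2} \cdot 10 = 29 + \left(\frac{1}{- \frac{9}{4}} - 18\right)^{2} \cdot 10 = 29 + \left(- \frac{4}{9} - 18\right)^{2} \cdot 10 = 29 + \left(- \frac{166}{9}\right)^{2} \cdot 10 = 29 + \frac{27556}{81} \cdot 10 = 29 + \frac{275560}{81} = \frac{277909}{81}$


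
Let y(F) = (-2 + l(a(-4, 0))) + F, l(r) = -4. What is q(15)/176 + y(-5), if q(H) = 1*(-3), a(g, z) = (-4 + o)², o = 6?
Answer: -1939/176 ≈ -11.017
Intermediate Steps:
a(g, z) = 4 (a(g, z) = (-4 + 6)² = 2² = 4)
q(H) = -3
y(F) = -6 + F (y(F) = (-2 - 4) + F = -6 + F)
q(15)/176 + y(-5) = -3/176 + (-6 - 5) = -3*1/176 - 11 = -3/176 - 11 = -1939/176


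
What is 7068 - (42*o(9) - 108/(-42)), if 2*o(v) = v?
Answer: 48135/7 ≈ 6876.4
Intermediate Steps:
o(v) = v/2
7068 - (42*o(9) - 108/(-42)) = 7068 - (42*((1/2)*9) - 108/(-42)) = 7068 - (42*(9/2) - 108*(-1/42)) = 7068 - (189 + 18/7) = 7068 - 1*1341/7 = 7068 - 1341/7 = 48135/7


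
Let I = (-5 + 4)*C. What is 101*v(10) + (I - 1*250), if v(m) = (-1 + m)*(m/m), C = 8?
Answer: 651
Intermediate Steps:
I = -8 (I = (-5 + 4)*8 = -1*8 = -8)
v(m) = -1 + m (v(m) = (-1 + m)*1 = -1 + m)
101*v(10) + (I - 1*250) = 101*(-1 + 10) + (-8 - 1*250) = 101*9 + (-8 - 250) = 909 - 258 = 651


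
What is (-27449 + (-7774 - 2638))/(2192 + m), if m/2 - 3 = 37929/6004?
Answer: -113658722/6636325 ≈ -17.127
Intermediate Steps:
m = 55941/3002 (m = 6 + 2*(37929/6004) = 6 + 37929/3002 = 55941/3002 ≈ 18.635)
(-27449 + (-7774 - 2638))/(2192 + m) = (-27449 + (-7774 - 2638))/(2192 + 55941/3002) = (-27449 - 10412)/(6636325/3002) = -37861*3002/6636325 = -113658722/6636325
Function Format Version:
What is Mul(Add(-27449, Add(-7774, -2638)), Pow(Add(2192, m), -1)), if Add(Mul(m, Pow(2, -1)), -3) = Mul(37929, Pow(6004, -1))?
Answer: Rational(-113658722, 6636325) ≈ -17.127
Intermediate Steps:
m = Rational(55941, 3002) (m = Add(6, Mul(2, Mul(37929, Pow(6004, -1)))) = Add(6, Mul(2, Mul(37929, Rational(1, 6004)))) = Add(6, Mul(2, Rational(37929, 6004))) = Add(6, Rational(37929, 3002)) = Rational(55941, 3002) ≈ 18.635)
Mul(Add(-27449, Add(-7774, -2638)), Pow(Add(2192, m), -1)) = Mul(Add(-27449, Add(-7774, -2638)), Pow(Add(2192, Rational(55941, 3002)), -1)) = Mul(Add(-27449, -10412), Pow(Rational(6636325, 3002), -1)) = Mul(-37861, Rational(3002, 6636325)) = Rational(-113658722, 6636325)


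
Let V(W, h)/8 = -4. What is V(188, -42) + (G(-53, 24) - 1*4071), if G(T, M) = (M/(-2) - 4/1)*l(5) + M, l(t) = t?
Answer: -4159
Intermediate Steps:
G(T, M) = -20 - 3*M/2 (G(T, M) = (M/(-2) - 4/1)*5 + M = (M*(-1/2) - 4*1)*5 + M = (-M/2 - 4)*5 + M = (-4 - M/2)*5 + M = (-20 - 5*M/2) + M = -20 - 3*M/2)
V(W, h) = -32 (V(W, h) = 8*(-4) = -32)
V(188, -42) + (G(-53, 24) - 1*4071) = -32 + ((-20 - 3/2*24) - 1*4071) = -32 + ((-20 - 36) - 4071) = -32 + (-56 - 4071) = -32 - 4127 = -4159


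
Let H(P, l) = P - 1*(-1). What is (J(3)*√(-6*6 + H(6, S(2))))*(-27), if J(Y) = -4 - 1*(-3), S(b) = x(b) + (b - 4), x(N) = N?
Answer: 27*I*√29 ≈ 145.4*I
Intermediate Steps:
S(b) = -4 + 2*b (S(b) = b + (b - 4) = b + (-4 + b) = -4 + 2*b)
H(P, l) = 1 + P (H(P, l) = P + 1 = 1 + P)
J(Y) = -1 (J(Y) = -4 + 3 = -1)
(J(3)*√(-6*6 + H(6, S(2))))*(-27) = -√(-6*6 + (1 + 6))*(-27) = -√(-36 + 7)*(-27) = -√(-29)*(-27) = -I*√29*(-27) = 27*I*√29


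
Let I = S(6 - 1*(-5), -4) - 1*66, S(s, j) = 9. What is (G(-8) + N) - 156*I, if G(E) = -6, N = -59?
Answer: 8827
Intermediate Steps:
I = -57 (I = 9 - 1*66 = 9 - 66 = -57)
(G(-8) + N) - 156*I = (-6 - 59) - 156*(-57) = -65 + 8892 = 8827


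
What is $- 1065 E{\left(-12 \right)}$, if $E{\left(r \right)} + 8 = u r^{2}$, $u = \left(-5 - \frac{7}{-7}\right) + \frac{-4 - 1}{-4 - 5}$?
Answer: $536760$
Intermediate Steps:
$u = - \frac{31}{9}$ ($u = \left(-5 - -1\right) - \frac{5}{-9} = \left(-5 + 1\right) - - \frac{5}{9} = -4 + \frac{5}{9} = - \frac{31}{9} \approx -3.4444$)
$E{\left(r \right)} = -8 - \frac{31 r^{2}}{9}$
$- 1065 E{\left(-12 \right)} = - 1065 \left(-8 - \frac{31 \left(-12\right)^{2}}{9}\right) = - 1065 \left(-8 - 496\right) = \left(-1065\right) \left(-504\right) = 536760$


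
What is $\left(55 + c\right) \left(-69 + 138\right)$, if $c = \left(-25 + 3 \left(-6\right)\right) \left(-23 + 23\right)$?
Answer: $3795$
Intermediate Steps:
$c = 0$ ($c = \left(-25 - 18\right) 0 = \left(-43\right) 0 = 0$)
$\left(55 + c\right) \left(-69 + 138\right) = \left(55 + 0\right) \left(-69 + 138\right) = 55 \cdot 69 = 3795$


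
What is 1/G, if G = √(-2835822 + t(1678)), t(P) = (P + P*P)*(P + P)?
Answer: √378089242/1890446210 ≈ 1.0286e-5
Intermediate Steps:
t(P) = 2*P*(P + P²) (t(P) = (P + P²)*(2*P) = 2*P*(P + P²))
G = 5*√378089242 (G = √(-2835822 + 2*1678²*(1 + 1678)) = √(-2835822 + 2*2815684*1679) = √(-2835822 + 9455066872) = √9452231050 = 5*√378089242 ≈ 97223.)
1/G = 1/(5*√378089242) = √378089242/1890446210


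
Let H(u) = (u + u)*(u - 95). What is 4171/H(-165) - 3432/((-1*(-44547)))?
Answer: -36220021/1274044200 ≈ -0.028429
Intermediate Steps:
H(u) = 2*u*(-95 + u) (H(u) = (2*u)*(-95 + u) = 2*u*(-95 + u))
4171/H(-165) - 3432/((-1*(-44547))) = 4171/((2*(-165)*(-95 - 165))) - 3432/((-1*(-44547))) = 4171/((2*(-165)*(-260))) - 3432/44547 = 4171/85800 - 3432*1/44547 = 4171*(1/85800) - 1144/14849 = 4171/85800 - 1144/14849 = -36220021/1274044200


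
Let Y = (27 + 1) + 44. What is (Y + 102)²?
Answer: 30276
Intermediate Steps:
Y = 72 (Y = 28 + 44 = 72)
(Y + 102)² = (72 + 102)² = 174² = 30276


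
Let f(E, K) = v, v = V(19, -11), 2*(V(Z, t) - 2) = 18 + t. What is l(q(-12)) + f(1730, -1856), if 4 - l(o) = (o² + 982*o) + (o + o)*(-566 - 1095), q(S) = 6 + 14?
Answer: 92819/2 ≈ 46410.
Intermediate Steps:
q(S) = 20
V(Z, t) = 11 + t/2 (V(Z, t) = 2 + (18 + t)/2 = 2 + (9 + t/2) = 11 + t/2)
v = 11/2 (v = 11 + (½)*(-11) = 11 - 11/2 = 11/2 ≈ 5.5000)
f(E, K) = 11/2
l(o) = 4 - o² + 2340*o (l(o) = 4 - ((o² + 982*o) + (o + o)*(-566 - 1095)) = 4 - ((o² + 982*o) + (2*o)*(-1661)) = 4 - ((o² + 982*o) - 3322*o) = 4 - (o² - 2340*o) = 4 + (-o² + 2340*o) = 4 - o² + 2340*o)
l(q(-12)) + f(1730, -1856) = (4 - 1*20² + 2340*20) + 11/2 = (4 - 1*400 + 46800) + 11/2 = (4 - 400 + 46800) + 11/2 = 46404 + 11/2 = 92819/2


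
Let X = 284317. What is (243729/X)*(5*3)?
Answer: 3655935/284317 ≈ 12.859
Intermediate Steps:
(243729/X)*(5*3) = (243729/284317)*(5*3) = (243729*(1/284317))*15 = (243729/284317)*15 = 3655935/284317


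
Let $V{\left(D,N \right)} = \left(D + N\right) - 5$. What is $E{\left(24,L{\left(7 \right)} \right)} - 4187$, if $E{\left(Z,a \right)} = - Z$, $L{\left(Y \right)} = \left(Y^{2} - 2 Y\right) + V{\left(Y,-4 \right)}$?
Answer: $-4211$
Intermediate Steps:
$V{\left(D,N \right)} = -5 + D + N$
$L{\left(Y \right)} = -9 + Y^{2} - Y$ ($L{\left(Y \right)} = \left(Y^{2} - 2 Y\right) - \left(9 - Y\right) = \left(Y^{2} - 2 Y\right) + \left(-9 + Y\right) = -9 + Y^{2} - Y$)
$E{\left(24,L{\left(7 \right)} \right)} - 4187 = \left(-1\right) 24 - 4187 = -24 - 4187 = -4211$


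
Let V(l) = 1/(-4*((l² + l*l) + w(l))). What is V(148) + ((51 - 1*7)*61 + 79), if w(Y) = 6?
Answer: 484232327/175256 ≈ 2763.0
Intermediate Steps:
V(l) = 1/(-24 - 8*l²) (V(l) = 1/(-4*((l² + l*l) + 6)) = 1/(-4*((l² + l²) + 6)) = 1/(-4*(2*l² + 6)) = 1/(-4*(6 + 2*l²)) = 1/(-24 - 8*l²))
V(148) + ((51 - 1*7)*61 + 79) = -1/(24 + 8*148²) + ((51 - 1*7)*61 + 79) = -1/(24 + 8*21904) + ((51 - 7)*61 + 79) = -1/(24 + 175232) + (44*61 + 79) = -1/175256 + (2684 + 79) = -1*1/175256 + 2763 = -1/175256 + 2763 = 484232327/175256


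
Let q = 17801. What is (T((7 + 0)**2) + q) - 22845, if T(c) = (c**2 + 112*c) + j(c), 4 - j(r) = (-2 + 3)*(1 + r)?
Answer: 2799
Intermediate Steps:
j(r) = 3 - r (j(r) = 4 - (-2 + 3)*(1 + r) = 4 - (1 + r) = 4 + (-1 - r) = 3 - r)
T(c) = 3 + c**2 + 111*c (T(c) = (c**2 + 112*c) + (3 - c) = 3 + c**2 + 111*c)
(T((7 + 0)**2) + q) - 22845 = ((3 + ((7 + 0)**2)**2 + 111*(7 + 0)**2) + 17801) - 22845 = ((3 + (7**2)**2 + 111*7**2) + 17801) - 22845 = ((3 + 49**2 + 111*49) + 17801) - 22845 = ((3 + 2401 + 5439) + 17801) - 22845 = (7843 + 17801) - 22845 = 25644 - 22845 = 2799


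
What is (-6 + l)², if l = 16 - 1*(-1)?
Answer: 121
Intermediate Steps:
l = 17 (l = 16 + 1 = 17)
(-6 + l)² = (-6 + 17)² = 11² = 121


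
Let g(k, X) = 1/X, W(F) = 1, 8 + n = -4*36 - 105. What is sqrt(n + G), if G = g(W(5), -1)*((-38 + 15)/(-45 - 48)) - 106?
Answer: I*sqrt(3141726)/93 ≈ 19.059*I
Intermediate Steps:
n = -257 (n = -8 + (-4*36 - 105) = -8 + (-144 - 105) = -8 - 249 = -257)
G = -9881/93 (G = ((-38 + 15)/(-45 - 48))/(-1) - 106 = -(-23)/(-93) - 106 = -(-23)*(-1)/93 - 106 = -1*23/93 - 106 = -23/93 - 106 = -9881/93 ≈ -106.25)
sqrt(n + G) = sqrt(-257 - 9881/93) = sqrt(-33782/93) = I*sqrt(3141726)/93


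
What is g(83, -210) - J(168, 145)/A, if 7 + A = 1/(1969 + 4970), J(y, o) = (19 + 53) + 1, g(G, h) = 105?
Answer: 5606607/48572 ≈ 115.43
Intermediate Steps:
J(y, o) = 73 (J(y, o) = 72 + 1 = 73)
A = -48572/6939 (A = -7 + 1/(1969 + 4970) = -7 + 1/6939 = -48572/6939 ≈ -6.9999)
g(83, -210) - J(168, 145)/A = 105 - 73/(-48572/6939) = 105 - 73*(-6939)/48572 = 105 - 1*(-506547/48572) = 105 + 506547/48572 = 5606607/48572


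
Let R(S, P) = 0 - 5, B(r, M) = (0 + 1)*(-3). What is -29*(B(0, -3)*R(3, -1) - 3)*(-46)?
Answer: 16008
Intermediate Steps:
B(r, M) = -3 (B(r, M) = 1*(-3) = -3)
R(S, P) = -5
-29*(B(0, -3)*R(3, -1) - 3)*(-46) = -29*(-3*(-5) - 3)*(-46) = -29*(15 - 3)*(-46) = -29*12*(-46) = -348*(-46) = 16008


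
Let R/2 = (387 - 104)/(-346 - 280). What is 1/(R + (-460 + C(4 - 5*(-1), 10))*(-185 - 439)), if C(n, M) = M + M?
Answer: 313/85936997 ≈ 3.6422e-6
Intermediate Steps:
R = -283/313 (R = 2*((387 - 104)/(-346 - 280)) = 2*(283/(-626)) = 2*(283*(-1/626)) = 2*(-283/626) = -283/313 ≈ -0.90415)
C(n, M) = 2*M
1/(R + (-460 + C(4 - 5*(-1), 10))*(-185 - 439)) = 1/(-283/313 + (-460 + 2*10)*(-185 - 439)) = 1/(-283/313 + (-460 + 20)*(-624)) = 1/(-283/313 - 440*(-624)) = 1/(-283/313 + 274560) = 1/(85936997/313) = 313/85936997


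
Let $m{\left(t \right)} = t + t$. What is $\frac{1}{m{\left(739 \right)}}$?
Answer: $\frac{1}{1478} \approx 0.00067659$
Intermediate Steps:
$m{\left(t \right)} = 2 t$
$\frac{1}{m{\left(739 \right)}} = \frac{1}{2 \cdot 739} = \frac{1}{1478}$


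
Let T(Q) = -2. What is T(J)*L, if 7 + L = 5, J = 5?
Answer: 4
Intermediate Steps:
L = -2 (L = -7 + 5 = -2)
T(J)*L = -2*(-2) = 4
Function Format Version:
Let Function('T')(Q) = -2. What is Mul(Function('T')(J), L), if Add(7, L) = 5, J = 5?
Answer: 4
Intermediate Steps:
L = -2 (L = Add(-7, 5) = -2)
Mul(Function('T')(J), L) = Mul(-2, -2) = 4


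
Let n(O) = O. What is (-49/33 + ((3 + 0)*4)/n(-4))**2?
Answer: 21904/1089 ≈ 20.114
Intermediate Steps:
(-49/33 + ((3 + 0)*4)/n(-4))**2 = (-49/33 + ((3 + 0)*4)/(-4))**2 = (-49*1/33 + (3*4)*(-1/4))**2 = (-49/33 + 12*(-1/4))**2 = (-49/33 - 3)**2 = (-148/33)**2 = 21904/1089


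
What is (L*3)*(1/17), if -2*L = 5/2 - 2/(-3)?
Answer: -19/68 ≈ -0.27941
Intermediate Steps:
L = -19/12 (L = -(5/2 - 2/(-3))/2 = -(5*(½) - 2*(-⅓))/2 = -(5/2 + ⅔)/2 = -½*19/6 = -19/12 ≈ -1.5833)
(L*3)*(1/17) = (-19/12*3)*(1/17) = -19/(4*17) = -19/4*1/17 = -19/68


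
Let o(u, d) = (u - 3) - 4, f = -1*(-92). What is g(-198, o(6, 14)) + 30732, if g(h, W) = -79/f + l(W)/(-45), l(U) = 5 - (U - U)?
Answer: 25445293/828 ≈ 30731.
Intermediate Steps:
l(U) = 5 (l(U) = 5 - 1*0 = 5 + 0 = 5)
f = 92
o(u, d) = -7 + u (o(u, d) = (-3 + u) - 4 = -7 + u)
g(h, W) = -803/828 (g(h, W) = -79/92 + 5/(-45) = -79*1/92 + 5*(-1/45) = -79/92 - ⅑ = -803/828)
g(-198, o(6, 14)) + 30732 = -803/828 + 30732 = 25445293/828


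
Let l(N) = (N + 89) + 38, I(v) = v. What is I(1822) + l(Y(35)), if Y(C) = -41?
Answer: 1908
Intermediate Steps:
l(N) = 127 + N (l(N) = (89 + N) + 38 = 127 + N)
I(1822) + l(Y(35)) = 1822 + (127 - 41) = 1822 + 86 = 1908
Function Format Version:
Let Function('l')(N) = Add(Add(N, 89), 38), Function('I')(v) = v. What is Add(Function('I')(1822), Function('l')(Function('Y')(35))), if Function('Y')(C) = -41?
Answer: 1908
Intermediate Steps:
Function('l')(N) = Add(127, N) (Function('l')(N) = Add(Add(89, N), 38) = Add(127, N))
Add(Function('I')(1822), Function('l')(Function('Y')(35))) = Add(1822, Add(127, -41)) = Add(1822, 86) = 1908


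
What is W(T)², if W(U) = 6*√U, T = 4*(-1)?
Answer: -144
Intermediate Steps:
T = -4
W(T)² = (6*√(-4))² = (6*(2*I))² = (12*I)² = -144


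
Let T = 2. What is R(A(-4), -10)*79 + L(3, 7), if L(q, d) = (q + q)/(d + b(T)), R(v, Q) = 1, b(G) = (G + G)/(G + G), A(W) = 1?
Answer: 319/4 ≈ 79.750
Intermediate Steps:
b(G) = 1 (b(G) = (2*G)/((2*G)) = (2*G)*(1/(2*G)) = 1)
L(q, d) = 2*q/(1 + d) (L(q, d) = (q + q)/(d + 1) = (2*q)/(1 + d) = 2*q/(1 + d))
R(A(-4), -10)*79 + L(3, 7) = 1*79 + 2*3/(1 + 7) = 79 + 2*3/8 = 79 + 2*3*(⅛) = 79 + ¾ = 319/4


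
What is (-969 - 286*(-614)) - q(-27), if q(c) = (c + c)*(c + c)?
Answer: 171719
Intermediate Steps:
q(c) = 4*c² (q(c) = (2*c)*(2*c) = 4*c²)
(-969 - 286*(-614)) - q(-27) = (-969 - 286*(-614)) - 4*(-27)² = (-969 + 175604) - 4*729 = 174635 - 1*2916 = 174635 - 2916 = 171719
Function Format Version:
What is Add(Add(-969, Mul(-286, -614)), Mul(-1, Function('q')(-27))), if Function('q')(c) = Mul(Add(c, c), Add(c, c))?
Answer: 171719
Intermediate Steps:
Function('q')(c) = Mul(4, Pow(c, 2)) (Function('q')(c) = Mul(Mul(2, c), Mul(2, c)) = Mul(4, Pow(c, 2)))
Add(Add(-969, Mul(-286, -614)), Mul(-1, Function('q')(-27))) = Add(Add(-969, Mul(-286, -614)), Mul(-1, Mul(4, Pow(-27, 2)))) = Add(Add(-969, 175604), Mul(-1, Mul(4, 729))) = Add(174635, Mul(-1, 2916)) = Add(174635, -2916) = 171719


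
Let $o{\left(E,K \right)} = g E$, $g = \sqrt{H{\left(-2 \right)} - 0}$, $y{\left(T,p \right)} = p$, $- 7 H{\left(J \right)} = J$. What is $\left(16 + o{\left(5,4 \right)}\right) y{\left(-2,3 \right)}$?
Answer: $48 + \frac{15 \sqrt{14}}{7} \approx 56.018$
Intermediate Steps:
$H{\left(J \right)} = - \frac{J}{7}$
$g = \frac{\sqrt{14}}{7}$ ($g = \sqrt{\left(- \frac{1}{7}\right) \left(-2\right) - 0} = \sqrt{\frac{2}{7} + \left(-3 + 3\right)} = \sqrt{\frac{2}{7} + 0} = \sqrt{\frac{2}{7}} = \frac{\sqrt{14}}{7} \approx 0.53452$)
$o{\left(E,K \right)} = \frac{E \sqrt{14}}{7}$ ($o{\left(E,K \right)} = \frac{\sqrt{14}}{7} E = \frac{E \sqrt{14}}{7}$)
$\left(16 + o{\left(5,4 \right)}\right) y{\left(-2,3 \right)} = \left(16 + \frac{1}{7} \cdot 5 \sqrt{14}\right) 3 = \left(16 + \frac{5 \sqrt{14}}{7}\right) 3 = 48 + \frac{15 \sqrt{14}}{7}$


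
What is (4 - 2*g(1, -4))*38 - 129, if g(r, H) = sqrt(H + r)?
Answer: 23 - 76*I*sqrt(3) ≈ 23.0 - 131.64*I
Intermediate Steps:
(4 - 2*g(1, -4))*38 - 129 = (4 - 2*sqrt(-4 + 1))*38 - 129 = (4 - 2*I*sqrt(3))*38 - 129 = (152 - 76*I*sqrt(3)) - 129 = 23 - 76*I*sqrt(3)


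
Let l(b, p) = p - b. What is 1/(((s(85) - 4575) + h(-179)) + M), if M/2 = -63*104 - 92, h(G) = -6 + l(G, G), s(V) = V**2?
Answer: -1/10644 ≈ -9.3950e-5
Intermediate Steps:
h(G) = -6 (h(G) = -6 + (G - G) = -6 + 0 = -6)
M = -13288 (M = 2*(-63*104 - 92) = 2*(-6552 - 92) = 2*(-6644) = -13288)
1/(((s(85) - 4575) + h(-179)) + M) = 1/(((85**2 - 4575) - 6) - 13288) = 1/(((7225 - 4575) - 6) - 13288) = 1/((2650 - 6) - 13288) = 1/(2644 - 13288) = 1/(-10644) = -1/10644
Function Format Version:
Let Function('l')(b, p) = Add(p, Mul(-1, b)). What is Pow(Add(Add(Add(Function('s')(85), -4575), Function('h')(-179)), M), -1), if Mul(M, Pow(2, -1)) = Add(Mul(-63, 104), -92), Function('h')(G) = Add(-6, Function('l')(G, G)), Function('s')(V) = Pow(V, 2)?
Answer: Rational(-1, 10644) ≈ -9.3950e-5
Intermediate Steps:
Function('h')(G) = -6 (Function('h')(G) = Add(-6, Add(G, Mul(-1, G))) = Add(-6, 0) = -6)
M = -13288 (M = Mul(2, Add(Mul(-63, 104), -92)) = Mul(2, Add(-6552, -92)) = Mul(2, -6644) = -13288)
Pow(Add(Add(Add(Function('s')(85), -4575), Function('h')(-179)), M), -1) = Pow(Add(Add(Add(Pow(85, 2), -4575), -6), -13288), -1) = Pow(Add(Add(Add(7225, -4575), -6), -13288), -1) = Pow(Add(Add(2650, -6), -13288), -1) = Pow(Add(2644, -13288), -1) = Pow(-10644, -1) = Rational(-1, 10644)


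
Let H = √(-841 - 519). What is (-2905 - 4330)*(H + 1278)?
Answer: -9246330 - 28940*I*√85 ≈ -9.2463e+6 - 2.6681e+5*I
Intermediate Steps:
H = 4*I*√85 (H = √(-1360) = 4*I*√85 ≈ 36.878*I)
(-2905 - 4330)*(H + 1278) = (-2905 - 4330)*(4*I*√85 + 1278) = -7235*(1278 + 4*I*√85) = -9246330 - 28940*I*√85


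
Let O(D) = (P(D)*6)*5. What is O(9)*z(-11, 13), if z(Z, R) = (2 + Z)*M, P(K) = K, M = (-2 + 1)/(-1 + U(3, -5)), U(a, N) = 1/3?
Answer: -3645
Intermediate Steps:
U(a, N) = 1/3
M = 3/2 (M = (-2 + 1)/(-1 + 1/3) = -1/(-2/3) = -1*(-3/2) = 3/2 ≈ 1.5000)
z(Z, R) = 3 + 3*Z/2 (z(Z, R) = (2 + Z)*(3/2) = 3 + 3*Z/2)
O(D) = 30*D (O(D) = (D*6)*5 = (6*D)*5 = 30*D)
O(9)*z(-11, 13) = (30*9)*(3 + (3/2)*(-11)) = 270*(3 - 33/2) = 270*(-27/2) = -3645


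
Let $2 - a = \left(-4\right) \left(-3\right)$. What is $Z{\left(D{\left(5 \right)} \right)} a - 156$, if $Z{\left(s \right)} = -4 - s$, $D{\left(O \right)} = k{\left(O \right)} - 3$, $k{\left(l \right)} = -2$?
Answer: $-166$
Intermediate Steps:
$D{\left(O \right)} = -5$ ($D{\left(O \right)} = -2 - 3 = -5$)
$a = -10$ ($a = 2 - \left(-4\right) \left(-3\right) = 2 - 12 = -10$)
$Z{\left(D{\left(5 \right)} \right)} a - 156 = \left(-4 - -5\right) \left(-10\right) - 156 = \left(-4 + 5\right) \left(-10\right) - 156 = 1 \left(-10\right) - 156 = -10 - 156 = -166$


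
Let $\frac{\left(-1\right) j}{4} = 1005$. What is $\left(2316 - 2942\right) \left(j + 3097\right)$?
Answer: $577798$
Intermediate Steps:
$j = -4020$ ($j = \left(-4\right) 1005 = -4020$)
$\left(2316 - 2942\right) \left(j + 3097\right) = \left(2316 - 2942\right) \left(-4020 + 3097\right) = \left(-626\right) \left(-923\right) = 577798$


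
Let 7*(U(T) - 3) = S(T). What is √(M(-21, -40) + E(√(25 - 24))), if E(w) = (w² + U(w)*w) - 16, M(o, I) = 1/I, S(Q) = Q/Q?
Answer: I*√232890/140 ≈ 3.447*I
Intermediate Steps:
S(Q) = 1
U(T) = 22/7 (U(T) = 3 + (⅐)*1 = 3 + ⅐ = 22/7)
E(w) = -16 + w² + 22*w/7 (E(w) = (w² + 22*w/7) - 16 = -16 + w² + 22*w/7)
√(M(-21, -40) + E(√(25 - 24))) = √(1/(-40) + (-16 + (√(25 - 24))² + 22*√(25 - 24)/7)) = √(-1/40 + (-16 + (√1)² + 22*√1/7)) = √(-1/40 + (-16 + 1² + (22/7)*1)) = √(-1/40 + (-16 + 1 + 22/7)) = √(-1/40 - 83/7) = √(-3327/280) = I*√232890/140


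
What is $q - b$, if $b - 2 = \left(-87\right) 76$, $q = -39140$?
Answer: $-32530$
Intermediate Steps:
$b = -6610$ ($b = 2 - 6612 = -6610$)
$q - b = -39140 - -6610 = -39140 + 6610 = -32530$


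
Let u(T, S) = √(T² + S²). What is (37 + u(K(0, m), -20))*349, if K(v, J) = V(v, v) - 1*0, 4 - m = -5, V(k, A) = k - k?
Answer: 19893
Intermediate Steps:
V(k, A) = 0
m = 9 (m = 4 - 1*(-5) = 4 + 5 = 9)
K(v, J) = 0 (K(v, J) = 0 - 1*0 = 0 + 0 = 0)
u(T, S) = √(S² + T²)
(37 + u(K(0, m), -20))*349 = (37 + √((-20)² + 0²))*349 = (37 + √(400 + 0))*349 = (37 + √400)*349 = (37 + 20)*349 = 57*349 = 19893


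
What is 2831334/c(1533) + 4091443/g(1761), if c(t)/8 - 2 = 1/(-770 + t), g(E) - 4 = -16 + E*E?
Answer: 1116566678777411/6313857924 ≈ 1.7684e+5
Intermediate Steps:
g(E) = -12 + E² (g(E) = 4 + (-16 + E*E) = 4 + (-16 + E²) = -12 + E²)
c(t) = 16 + 8/(-770 + t)
2831334/c(1533) + 4091443/g(1761) = 2831334/((8*(-1539 + 2*1533)/(-770 + 1533))) + 4091443/(-12 + 1761²) = 2831334/((8*(-1539 + 3066)/763)) + 4091443/(-12 + 3101121) = 2831334/((8*(1/763)*1527)) + 4091443/3101109 = 2831334/(12216/763) + 4091443*(1/3101109) = 2831334*(763/12216) + 4091443/3101109 = 360051307/2036 + 4091443/3101109 = 1116566678777411/6313857924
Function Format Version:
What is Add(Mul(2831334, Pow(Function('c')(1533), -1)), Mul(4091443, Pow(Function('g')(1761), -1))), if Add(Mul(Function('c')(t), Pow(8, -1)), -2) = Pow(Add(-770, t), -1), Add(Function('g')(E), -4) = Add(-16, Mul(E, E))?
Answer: Rational(1116566678777411, 6313857924) ≈ 1.7684e+5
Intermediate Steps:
Function('g')(E) = Add(-12, Pow(E, 2)) (Function('g')(E) = Add(4, Add(-16, Mul(E, E))) = Add(4, Add(-16, Pow(E, 2))) = Add(-12, Pow(E, 2)))
Function('c')(t) = Add(16, Mul(8, Pow(Add(-770, t), -1)))
Add(Mul(2831334, Pow(Function('c')(1533), -1)), Mul(4091443, Pow(Function('g')(1761), -1))) = Add(Mul(2831334, Pow(Mul(8, Pow(Add(-770, 1533), -1), Add(-1539, Mul(2, 1533))), -1)), Mul(4091443, Pow(Add(-12, Pow(1761, 2)), -1))) = Add(Mul(2831334, Pow(Mul(8, Pow(763, -1), Add(-1539, 3066)), -1)), Mul(4091443, Pow(Add(-12, 3101121), -1))) = Add(Mul(2831334, Pow(Mul(8, Rational(1, 763), 1527), -1)), Mul(4091443, Pow(3101109, -1))) = Add(Mul(2831334, Pow(Rational(12216, 763), -1)), Mul(4091443, Rational(1, 3101109))) = Add(Mul(2831334, Rational(763, 12216)), Rational(4091443, 3101109)) = Add(Rational(360051307, 2036), Rational(4091443, 3101109)) = Rational(1116566678777411, 6313857924)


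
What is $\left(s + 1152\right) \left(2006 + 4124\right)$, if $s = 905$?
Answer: $12609410$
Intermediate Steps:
$\left(s + 1152\right) \left(2006 + 4124\right) = \left(905 + 1152\right) \left(2006 + 4124\right) = 2057 \cdot 6130 = 12609410$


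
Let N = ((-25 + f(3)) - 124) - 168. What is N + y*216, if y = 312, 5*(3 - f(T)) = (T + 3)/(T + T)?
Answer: 335389/5 ≈ 67078.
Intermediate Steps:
f(T) = 3 - (3 + T)/(10*T) (f(T) = 3 - (T + 3)/(5*(T + T)) = 3 - (3 + T)/(5*(2*T)) = 3 - (3 + T)*1/(2*T)/5 = 3 - (3 + T)/(10*T))
N = -1571/5 (N = ((-25 + (1/10)*(-3 + 29*3)/3) - 124) - 168 = ((-25 + (1/10)*(1/3)*(-3 + 87)) - 124) - 168 = ((-25 + (1/10)*(1/3)*84) - 124) - 168 = ((-25 + 14/5) - 124) - 168 = (-111/5 - 124) - 168 = -731/5 - 168 = -1571/5 ≈ -314.20)
N + y*216 = -1571/5 + 312*216 = -1571/5 + 67392 = 335389/5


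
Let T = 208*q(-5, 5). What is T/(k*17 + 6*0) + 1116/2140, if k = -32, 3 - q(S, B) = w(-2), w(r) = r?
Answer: -25289/18190 ≈ -1.3903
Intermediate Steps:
q(S, B) = 5 (q(S, B) = 3 - 1*(-2) = 3 + 2 = 5)
T = 1040 (T = 208*5 = 1040)
T/(k*17 + 6*0) + 1116/2140 = 1040/(-32*17 + 6*0) + 1116/2140 = 1040/(-544 + 0) + 1116*(1/2140) = 1040/(-544) + 279/535 = 1040*(-1/544) + 279/535 = -65/34 + 279/535 = -25289/18190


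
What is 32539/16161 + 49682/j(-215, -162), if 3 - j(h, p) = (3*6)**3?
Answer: -204413657/31400823 ≈ -6.5098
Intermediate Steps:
j(h, p) = -5829 (j(h, p) = 3 - (3*6)**3 = 3 - 1*18**3 = 3 - 1*5832 = 3 - 5832 = -5829)
32539/16161 + 49682/j(-215, -162) = 32539/16161 + 49682/(-5829) = 32539*(1/16161) + 49682*(-1/5829) = 32539/16161 - 49682/5829 = -204413657/31400823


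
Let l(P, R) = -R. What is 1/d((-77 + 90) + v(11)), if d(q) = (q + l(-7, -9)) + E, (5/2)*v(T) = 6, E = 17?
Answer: 5/207 ≈ 0.024155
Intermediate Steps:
v(T) = 12/5 (v(T) = (2/5)*6 = 12/5)
d(q) = 26 + q (d(q) = (q - 1*(-9)) + 17 = (q + 9) + 17 = (9 + q) + 17 = 26 + q)
1/d((-77 + 90) + v(11)) = 1/(26 + ((-77 + 90) + 12/5)) = 1/(26 + (13 + 12/5)) = 1/(26 + 77/5) = 1/(207/5) = 5/207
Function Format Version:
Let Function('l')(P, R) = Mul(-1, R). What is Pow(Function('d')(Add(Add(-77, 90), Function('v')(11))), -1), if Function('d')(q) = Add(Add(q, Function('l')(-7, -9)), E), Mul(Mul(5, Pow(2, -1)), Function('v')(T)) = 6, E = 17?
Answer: Rational(5, 207) ≈ 0.024155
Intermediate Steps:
Function('v')(T) = Rational(12, 5) (Function('v')(T) = Mul(Rational(2, 5), 6) = Rational(12, 5))
Function('d')(q) = Add(26, q) (Function('d')(q) = Add(Add(q, Mul(-1, -9)), 17) = Add(Add(q, 9), 17) = Add(Add(9, q), 17) = Add(26, q))
Pow(Function('d')(Add(Add(-77, 90), Function('v')(11))), -1) = Pow(Add(26, Add(Add(-77, 90), Rational(12, 5))), -1) = Pow(Add(26, Add(13, Rational(12, 5))), -1) = Pow(Add(26, Rational(77, 5)), -1) = Pow(Rational(207, 5), -1) = Rational(5, 207)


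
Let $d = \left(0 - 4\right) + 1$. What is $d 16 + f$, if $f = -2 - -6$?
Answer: $-44$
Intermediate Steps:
$f = 4$ ($f = -2 + 6 = 4$)
$d = -3$ ($d = -4 + 1 = -3$)
$d 16 + f = \left(-3\right) 16 + 4 = -48 + 4 = -44$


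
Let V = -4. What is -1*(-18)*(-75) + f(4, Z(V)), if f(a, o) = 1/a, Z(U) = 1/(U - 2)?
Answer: -5399/4 ≈ -1349.8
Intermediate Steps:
Z(U) = 1/(-2 + U)
-1*(-18)*(-75) + f(4, Z(V)) = -1*(-18)*(-75) + 1/4 = 18*(-75) + ¼ = -1350 + ¼ = -5399/4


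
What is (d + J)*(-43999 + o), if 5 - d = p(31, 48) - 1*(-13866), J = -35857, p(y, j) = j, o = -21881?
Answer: 3278584080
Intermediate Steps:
d = -13909 (d = 5 - (48 - 1*(-13866)) = 5 - (48 + 13866) = 5 - 1*13914 = 5 - 13914 = -13909)
(d + J)*(-43999 + o) = (-13909 - 35857)*(-43999 - 21881) = -49766*(-65880) = 3278584080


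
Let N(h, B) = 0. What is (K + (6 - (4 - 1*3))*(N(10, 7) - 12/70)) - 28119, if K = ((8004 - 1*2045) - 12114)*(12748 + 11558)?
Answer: -1047420849/7 ≈ -1.4963e+8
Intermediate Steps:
K = -149603430 (K = ((8004 - 2045) - 12114)*24306 = (5959 - 12114)*24306 = -6155*24306 = -149603430)
(K + (6 - (4 - 1*3))*(N(10, 7) - 12/70)) - 28119 = (-149603430 + (6 - (4 - 1*3))*(0 - 12/70)) - 28119 = (-149603430 + (6 - (4 - 3))*(0 - 12*1/70)) - 28119 = (-149603430 + (6 - 1*1)*(0 - 6/35)) - 28119 = (-149603430 + (6 - 1)*(-6/35)) - 28119 = (-149603430 + 5*(-6/35)) - 28119 = (-149603430 - 6/7) - 28119 = -1047224016/7 - 28119 = -1047420849/7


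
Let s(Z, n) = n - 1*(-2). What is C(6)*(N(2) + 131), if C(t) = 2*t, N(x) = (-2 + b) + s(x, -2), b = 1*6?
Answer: 1620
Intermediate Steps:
s(Z, n) = 2 + n (s(Z, n) = n + 2 = 2 + n)
b = 6
N(x) = 4 (N(x) = (-2 + 6) + (2 - 2) = 4 + 0 = 4)
C(6)*(N(2) + 131) = (2*6)*(4 + 131) = 12*135 = 1620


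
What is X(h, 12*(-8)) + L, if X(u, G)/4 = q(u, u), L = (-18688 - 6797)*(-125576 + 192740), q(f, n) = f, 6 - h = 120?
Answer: -1711674996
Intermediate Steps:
h = -114 (h = 6 - 1*120 = 6 - 120 = -114)
L = -1711674540 (L = -25485*67164 = -1711674540)
X(u, G) = 4*u
X(h, 12*(-8)) + L = 4*(-114) - 1711674540 = -456 - 1711674540 = -1711674996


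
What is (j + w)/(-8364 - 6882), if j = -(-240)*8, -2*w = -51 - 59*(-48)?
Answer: -353/10164 ≈ -0.034730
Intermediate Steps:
w = -2781/2 (w = -(-51 - 59*(-48))/2 = -(-51 + 2832)/2 = -1/2*2781 = -2781/2 ≈ -1390.5)
j = 1920 (j = -20*(-96) = 1920)
(j + w)/(-8364 - 6882) = (1920 - 2781/2)/(-8364 - 6882) = (1059/2)/(-15246) = (1059/2)*(-1/15246) = -353/10164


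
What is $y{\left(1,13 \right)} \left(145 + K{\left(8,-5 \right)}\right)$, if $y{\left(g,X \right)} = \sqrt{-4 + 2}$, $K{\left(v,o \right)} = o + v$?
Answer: $148 i \sqrt{2} \approx 209.3 i$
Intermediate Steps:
$y{\left(g,X \right)} = i \sqrt{2}$ ($y{\left(g,X \right)} = \sqrt{-2} = i \sqrt{2}$)
$y{\left(1,13 \right)} \left(145 + K{\left(8,-5 \right)}\right) = i \sqrt{2} \left(145 + \left(-5 + 8\right)\right) = i \sqrt{2} \left(145 + 3\right) = i \sqrt{2} \cdot 148 = 148 i \sqrt{2}$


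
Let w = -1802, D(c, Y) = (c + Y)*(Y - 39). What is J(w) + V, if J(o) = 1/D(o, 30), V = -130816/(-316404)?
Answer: 57960277/140166972 ≈ 0.41351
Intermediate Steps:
V = 32704/79101 (V = -130816*(-1/316404) = 32704/79101 ≈ 0.41345)
D(c, Y) = (-39 + Y)*(Y + c) (D(c, Y) = (Y + c)*(-39 + Y) = (-39 + Y)*(Y + c))
J(o) = 1/(-270 - 9*o) (J(o) = 1/(30² - 39*30 - 39*o + 30*o) = 1/(900 - 1170 - 39*o + 30*o) = 1/(-270 - 9*o))
J(w) + V = -1/(270 + 9*(-1802)) + 32704/79101 = -1/(270 - 16218) + 32704/79101 = -1/(-15948) + 32704/79101 = -1*(-1/15948) + 32704/79101 = 1/15948 + 32704/79101 = 57960277/140166972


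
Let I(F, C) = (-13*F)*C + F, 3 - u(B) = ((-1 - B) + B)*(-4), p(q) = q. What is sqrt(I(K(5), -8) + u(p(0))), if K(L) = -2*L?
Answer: I*sqrt(1051) ≈ 32.419*I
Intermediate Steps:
u(B) = -1 (u(B) = 3 - ((-1 - B) + B)*(-4) = 3 - (-1)*(-4) = 3 - 1*4 = 3 - 4 = -1)
I(F, C) = F - 13*C*F (I(F, C) = -13*C*F + F = F - 13*C*F)
sqrt(I(K(5), -8) + u(p(0))) = sqrt((-2*5)*(1 - 13*(-8)) - 1) = sqrt(-10*(1 + 104) - 1) = sqrt(-10*105 - 1) = sqrt(-1050 - 1) = sqrt(-1051) = I*sqrt(1051)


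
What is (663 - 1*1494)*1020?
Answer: -847620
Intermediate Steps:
(663 - 1*1494)*1020 = (663 - 1494)*1020 = -831*1020 = -847620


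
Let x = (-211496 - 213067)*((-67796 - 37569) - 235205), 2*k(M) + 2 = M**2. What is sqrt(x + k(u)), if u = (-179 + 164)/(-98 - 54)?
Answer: sqrt(13362745586726594)/304 ≈ 3.8025e+5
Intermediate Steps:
u = 15/152 (u = -15/(-152) = -15*(-1/152) = 15/152 ≈ 0.098684)
k(M) = -1 + M**2/2
x = 144593420910 (x = -424563*(-105365 - 235205) = -424563*(-340570) = 144593420910)
sqrt(x + k(u)) = sqrt(144593420910 + (-1 + (15/152)**2/2)) = sqrt(144593420910 + (-1 + (1/2)*(225/23104))) = sqrt(144593420910 + (-1 + 225/46208)) = sqrt(144593420910 - 45983/46208) = sqrt(6681372793363297/46208) = sqrt(13362745586726594)/304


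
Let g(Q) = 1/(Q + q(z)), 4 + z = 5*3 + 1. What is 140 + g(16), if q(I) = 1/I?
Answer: 27032/193 ≈ 140.06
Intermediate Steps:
z = 12 (z = -4 + (5*3 + 1) = -4 + (15 + 1) = -4 + 16 = 12)
q(I) = 1/I
g(Q) = 1/(1/12 + Q) (g(Q) = 1/(Q + 1/12) = 1/(1/12 + Q))
140 + g(16) = 140 + 12/(1 + 12*16) = 140 + 12/(1 + 192) = 140 + 12/193 = 27032/193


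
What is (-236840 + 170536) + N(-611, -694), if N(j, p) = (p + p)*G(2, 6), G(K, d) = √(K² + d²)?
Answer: -66304 - 2776*√10 ≈ -75083.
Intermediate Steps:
N(j, p) = 4*p*√10 (N(j, p) = (p + p)*√(2² + 6²) = (2*p)*√(4 + 36) = (2*p)*√40 = (2*p)*(2*√10) = 4*p*√10)
(-236840 + 170536) + N(-611, -694) = (-236840 + 170536) + 4*(-694)*√10 = -66304 - 2776*√10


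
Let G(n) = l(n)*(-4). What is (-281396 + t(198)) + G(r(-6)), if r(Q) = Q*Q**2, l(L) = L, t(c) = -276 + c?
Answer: -280610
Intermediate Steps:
r(Q) = Q**3
G(n) = -4*n (G(n) = n*(-4) = -4*n)
(-281396 + t(198)) + G(r(-6)) = (-281396 + (-276 + 198)) - 4*(-6)**3 = (-281396 - 78) - 4*(-216) = -281474 + 864 = -280610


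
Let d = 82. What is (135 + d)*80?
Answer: 17360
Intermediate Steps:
(135 + d)*80 = (135 + 82)*80 = 217*80 = 17360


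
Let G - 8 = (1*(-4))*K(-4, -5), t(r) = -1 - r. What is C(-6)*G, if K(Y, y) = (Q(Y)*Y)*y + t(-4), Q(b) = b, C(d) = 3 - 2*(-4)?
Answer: 3476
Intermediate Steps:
C(d) = 11 (C(d) = 3 + 8 = 11)
K(Y, y) = 3 + y*Y² (K(Y, y) = (Y*Y)*y + (-1 - 1*(-4)) = Y²*y + (-1 + 4) = y*Y² + 3 = 3 + y*Y²)
G = 316 (G = 8 + (1*(-4))*(3 - 5*(-4)²) = 8 - 4*(3 - 5*16) = 8 - 4*(3 - 80) = 8 - 4*(-77) = 8 + 308 = 316)
C(-6)*G = 11*316 = 3476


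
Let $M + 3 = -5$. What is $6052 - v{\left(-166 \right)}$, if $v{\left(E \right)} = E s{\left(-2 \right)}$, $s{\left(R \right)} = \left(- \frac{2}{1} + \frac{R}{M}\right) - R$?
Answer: $\frac{12187}{2} \approx 6093.5$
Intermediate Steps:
$M = -8$ ($M = -3 - 5 = -8$)
$s{\left(R \right)} = -2 - \frac{9 R}{8}$ ($s{\left(R \right)} = \left(- \frac{2}{1} + \frac{R}{-8}\right) - R = \left(\left(-2\right) 1 + R \left(- \frac{1}{8}\right)\right) - R = \left(-2 - \frac{R}{8}\right) - R = -2 - \frac{9 R}{8}$)
$v{\left(E \right)} = \frac{E}{4}$ ($v{\left(E \right)} = E \left(-2 - - \frac{9}{4}\right) = E \left(-2 + \frac{9}{4}\right) = E \frac{1}{4} = \frac{E}{4}$)
$6052 - v{\left(-166 \right)} = 6052 - \frac{1}{4} \left(-166\right) = 6052 - - \frac{83}{2} = 6052 + \frac{83}{2} = \frac{12187}{2}$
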